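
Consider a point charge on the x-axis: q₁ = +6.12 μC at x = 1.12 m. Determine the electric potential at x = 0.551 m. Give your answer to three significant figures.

9.67×10⁴ V

Electric potential is a scalar, so the contributions from each charge add algebraically: V = Σ kqᵢ/rᵢ.
V = k[(6.12×10⁻⁶)/(0.569)] = 9.67×10⁴ V.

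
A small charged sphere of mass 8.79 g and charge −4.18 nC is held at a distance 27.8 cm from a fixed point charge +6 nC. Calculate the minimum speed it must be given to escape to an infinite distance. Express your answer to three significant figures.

To just escape, total mechanical energy must reach zero at infinity: ½mv²_min + U = 0, so ½mv²_min = −U = |kQq|/r.
|U| = |kQq|/r = (8.99×10⁹ N·m²/C²)(6.00×10⁻⁹)(4.18×10⁻⁹)/(0.278) = 8.11×10⁻⁷ J.
v_min = √(2|U|/m) = √(2·8.11×10⁻⁷/8.79×10⁻³) = 0.0136 m/s.

0.0136 m/s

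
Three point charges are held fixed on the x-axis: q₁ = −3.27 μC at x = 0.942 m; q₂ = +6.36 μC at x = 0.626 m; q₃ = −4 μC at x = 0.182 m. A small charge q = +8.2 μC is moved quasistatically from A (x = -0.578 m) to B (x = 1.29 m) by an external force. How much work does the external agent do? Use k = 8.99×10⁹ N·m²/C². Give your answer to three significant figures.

For quasistatic motion the external work equals the change in potential energy: W_ext = qΔV = q(V_B − V_A).
At A: distances to the source charges are 1.52 m, 1.20 m, 0.760 m; V_A = Σ kqᵢ/rᵢ = -1.92×10⁴ V.
At B: distances to the source charges are 0.348 m, 0.664 m, 1.11 m; V_B = Σ kqᵢ/rᵢ = -3.08×10⁴ V.
ΔV = V_B − V_A = -1.17×10⁴ V.
W_ext = qΔV = (8.20×10⁻⁶ C)(-1.17×10⁴ V) = -0.0956 J.

-0.0956 J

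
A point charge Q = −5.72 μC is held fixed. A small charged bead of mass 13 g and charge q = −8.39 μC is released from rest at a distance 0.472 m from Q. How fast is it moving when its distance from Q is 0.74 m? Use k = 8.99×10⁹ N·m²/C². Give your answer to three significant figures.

Only the electrostatic force acts, so mechanical energy is conserved: ½mv² = U₁ − U₂ = kQq(1/r₁ − 1/r₂).
U₁ − U₂ = (8.99×10⁹ N·m²/C²)(-5.72×10⁻⁶ C)(-8.39×10⁻⁶ C)(1/0.472 − 1/0.740) = 0.331 J.
v = √(2·0.331/0.0130) = 7.14 m/s.

7.14 m/s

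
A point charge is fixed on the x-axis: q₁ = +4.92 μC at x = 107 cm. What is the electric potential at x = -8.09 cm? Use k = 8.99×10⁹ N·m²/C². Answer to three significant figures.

The total potential is the scalar sum of each charge's contribution, V = Σ kqᵢ/rᵢ.
V = k[(4.92×10⁻⁶)/(1.15)] = 3.84×10⁴ V.

3.84×10⁴ V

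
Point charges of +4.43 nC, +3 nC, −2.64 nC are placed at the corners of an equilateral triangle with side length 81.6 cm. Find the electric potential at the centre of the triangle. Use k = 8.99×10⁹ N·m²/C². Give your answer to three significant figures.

91.4 V

The total potential is the scalar sum of each charge's contribution, V = Σ kqᵢ/rᵢ.
The distance from each vertex to the centroid is a/√3 = 0.471 m.
V = k[(4.43×10⁻⁹)/(0.471) + (3.00×10⁻⁹)/(0.471) + (-2.64×10⁻⁹)/(0.471)] = 91.4 V.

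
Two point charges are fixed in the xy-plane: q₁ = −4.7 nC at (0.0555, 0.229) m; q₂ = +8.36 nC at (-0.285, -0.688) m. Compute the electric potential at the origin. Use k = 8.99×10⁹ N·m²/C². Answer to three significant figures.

Electric potential is a scalar, so the contributions from each charge add algebraically: V = Σ kqᵢ/rᵢ.
Distances from the field point to each charge: r₁ = 0.236 m, r₂ = 0.745 m.
V = k[(-4.70×10⁻⁹)/(0.236) + (8.36×10⁻⁹)/(0.745)] = -78.4 V.

-78.4 V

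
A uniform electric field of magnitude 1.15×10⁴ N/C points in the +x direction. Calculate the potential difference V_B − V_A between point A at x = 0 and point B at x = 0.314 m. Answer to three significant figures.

In a uniform field, potential decreases in the direction of E: V_B − V_A = −E·Δx.
V_B − V_A = −(1.15×10⁴ V/m)(0.314 m) = -3610 V.

-3610 V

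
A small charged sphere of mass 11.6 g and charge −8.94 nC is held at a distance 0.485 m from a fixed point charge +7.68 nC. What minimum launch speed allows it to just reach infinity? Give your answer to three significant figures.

To just escape, total mechanical energy must reach zero at infinity: ½mv²_min + U = 0, so ½mv²_min = −U = |kQq|/r.
|U| = |kQq|/r = (8.99×10⁹ N·m²/C²)(7.68×10⁻⁹)(8.94×10⁻⁹)/(0.485) = 1.27×10⁻⁶ J.
v_min = √(2|U|/m) = √(2·1.27×10⁻⁶/0.0116) = 0.0148 m/s.

0.0148 m/s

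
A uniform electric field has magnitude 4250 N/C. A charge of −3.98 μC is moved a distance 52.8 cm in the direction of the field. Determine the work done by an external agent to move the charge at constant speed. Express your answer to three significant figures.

8.93×10⁻³ J

The potential change for a displacement 52.8 cm in the direction of the field is ΔV = −Ed = -2240 V.
W_ext = qΔV = 8.93×10⁻³ J.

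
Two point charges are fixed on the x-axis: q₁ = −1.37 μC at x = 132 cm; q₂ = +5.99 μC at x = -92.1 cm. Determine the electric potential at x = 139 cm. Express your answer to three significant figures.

-1.53×10⁵ V

The total potential is the scalar sum of each charge's contribution, V = Σ kqᵢ/rᵢ.
Distances from the field point to each charge: r₁ = 0.0700 m, r₂ = 2.31 m.
V = k[(-1.37×10⁻⁶)/(0.0700) + (5.99×10⁻⁶)/(2.31)] = -1.53×10⁵ V.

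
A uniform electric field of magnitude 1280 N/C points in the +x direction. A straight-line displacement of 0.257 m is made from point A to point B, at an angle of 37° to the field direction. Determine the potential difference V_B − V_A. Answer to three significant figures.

Only the component of displacement along E changes the potential: ΔV = −E·d·cosθ.
ΔV = −(1280 V/m)(0.257 m)cos37° = -263 V.

-263 V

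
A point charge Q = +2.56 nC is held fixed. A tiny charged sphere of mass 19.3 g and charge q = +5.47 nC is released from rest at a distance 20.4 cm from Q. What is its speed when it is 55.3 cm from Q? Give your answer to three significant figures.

6.35×10⁻³ m/s

Only the electrostatic force acts, so mechanical energy is conserved: ½mv² = U₁ − U₂ = kQq(1/r₁ − 1/r₂).
U₁ − U₂ = (8.99×10⁹ N·m²/C²)(2.56×10⁻⁹ C)(5.47×10⁻⁹ C)(1/0.204 − 1/0.553) = 3.89×10⁻⁷ J.
v = √(2·3.89×10⁻⁷/0.0193) = 6.35×10⁻³ m/s.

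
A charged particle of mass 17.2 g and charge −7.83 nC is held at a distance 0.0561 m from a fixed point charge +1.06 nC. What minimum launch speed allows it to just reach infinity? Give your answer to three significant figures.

0.0124 m/s

To just escape, total mechanical energy must reach zero at infinity: ½mv²_min + U = 0, so ½mv²_min = −U = |kQq|/r.
|U| = |kQq|/r = (8.99×10⁹ N·m²/C²)(1.06×10⁻⁹)(7.83×10⁻⁹)/(0.0561) = 1.33×10⁻⁶ J.
v_min = √(2|U|/m) = √(2·1.33×10⁻⁶/0.0172) = 0.0124 m/s.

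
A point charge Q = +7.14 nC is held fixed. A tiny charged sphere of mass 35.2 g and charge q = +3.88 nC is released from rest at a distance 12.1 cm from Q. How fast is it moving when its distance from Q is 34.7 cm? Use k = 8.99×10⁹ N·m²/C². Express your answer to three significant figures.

Only the electrostatic force acts, so mechanical energy is conserved: ½mv² = U₁ − U₂ = kQq(1/r₁ − 1/r₂).
U₁ − U₂ = (8.99×10⁹ N·m²/C²)(7.14×10⁻⁹ C)(3.88×10⁻⁹ C)(1/0.121 − 1/0.347) = 1.34×10⁻⁶ J.
v = √(2·1.34×10⁻⁶/0.0352) = 8.73×10⁻³ m/s.

8.73×10⁻³ m/s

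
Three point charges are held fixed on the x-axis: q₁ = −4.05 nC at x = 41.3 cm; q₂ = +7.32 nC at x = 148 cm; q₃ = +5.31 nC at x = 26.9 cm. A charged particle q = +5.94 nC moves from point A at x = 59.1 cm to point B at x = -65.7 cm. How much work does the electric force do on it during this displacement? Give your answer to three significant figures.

The work done by the electric force is W_field = −ΔU = −q(V_B − V_A) = q(V_A − V_B).
At A: distances to the source charges are 0.178 m, 0.889 m, 0.322 m; V_A = Σ kqᵢ/rᵢ = 17.7 V.
At B: distances to the source charges are 1.07 m, 2.14 m, 0.926 m; V_B = Σ kqᵢ/rᵢ = 48.3 V.
ΔV = V_B − V_A = 30.6 V.
W_field = −qΔV = −(5.94×10⁻⁹ C)(30.6 V) = -1.82×10⁻⁷ J.

-1.82×10⁻⁷ J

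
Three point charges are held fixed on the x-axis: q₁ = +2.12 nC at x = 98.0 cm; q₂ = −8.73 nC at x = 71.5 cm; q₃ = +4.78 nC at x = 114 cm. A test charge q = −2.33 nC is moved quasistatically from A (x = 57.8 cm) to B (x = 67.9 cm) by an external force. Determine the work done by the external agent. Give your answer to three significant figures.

For quasistatic motion the external work equals the change in potential energy: W_ext = qΔV = q(V_B − V_A).
At A: distances to the source charges are 0.402 m, 0.137 m, 0.562 m; V_A = Σ kqᵢ/rᵢ = -449 V.
At B: distances to the source charges are 0.301 m, 0.0360 m, 0.461 m; V_B = Σ kqᵢ/rᵢ = -2020 V.
ΔV = V_B − V_A = -1570 V.
W_ext = qΔV = (-2.33×10⁻⁹ C)(-1570 V) = 3.67×10⁻⁶ J.

3.67×10⁻⁶ J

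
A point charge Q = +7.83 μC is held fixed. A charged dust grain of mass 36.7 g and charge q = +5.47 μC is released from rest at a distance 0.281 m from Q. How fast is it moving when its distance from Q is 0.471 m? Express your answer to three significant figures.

Only the electrostatic force acts, so mechanical energy is conserved: ½mv² = U₁ − U₂ = kQq(1/r₁ − 1/r₂).
U₁ − U₂ = (8.99×10⁹ N·m²/C²)(7.83×10⁻⁶ C)(5.47×10⁻⁶ C)(1/0.281 − 1/0.471) = 0.553 J.
v = √(2·0.553/0.0367) = 5.49 m/s.

5.49 m/s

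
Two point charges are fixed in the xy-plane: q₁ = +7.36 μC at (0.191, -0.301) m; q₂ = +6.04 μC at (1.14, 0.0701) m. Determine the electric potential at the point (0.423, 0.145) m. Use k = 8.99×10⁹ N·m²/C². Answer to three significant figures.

2.07×10⁵ V

Electric potential is a scalar, so the contributions from each charge add algebraically: V = Σ kqᵢ/rᵢ.
Distances from the field point to each charge: r₁ = 0.503 m, r₂ = 0.721 m.
V = k[(7.36×10⁻⁶)/(0.503) + (6.04×10⁻⁶)/(0.721)] = 2.07×10⁵ V.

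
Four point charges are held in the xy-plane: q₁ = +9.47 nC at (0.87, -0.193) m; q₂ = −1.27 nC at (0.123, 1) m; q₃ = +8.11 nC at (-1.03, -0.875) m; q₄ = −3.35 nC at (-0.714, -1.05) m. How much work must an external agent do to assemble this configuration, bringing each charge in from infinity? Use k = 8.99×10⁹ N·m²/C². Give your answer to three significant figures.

The assembly work is the sum of pairwise potential energies, U = Σ_{i<j} kqᵢqⱼ/rᵢⱼ.
Pair separations: r₁₂ = 1.41 m, r₁₃ = 2.02 m, r₁₄ = 1.80 m, r₂₃ = 2.20 m, r₂₄ = 2.21 m, r₃₄ = 0.361 m.
Summing all 6 pair terms gives U = -5.94×10⁻⁷ J.

-5.94×10⁻⁷ J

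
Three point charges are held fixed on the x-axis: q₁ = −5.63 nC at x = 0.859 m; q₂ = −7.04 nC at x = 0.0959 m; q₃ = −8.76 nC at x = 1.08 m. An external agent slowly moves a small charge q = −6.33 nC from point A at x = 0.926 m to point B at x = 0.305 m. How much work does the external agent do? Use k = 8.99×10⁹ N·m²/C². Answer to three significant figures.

-5.36×10⁻⁶ J

For quasistatic motion the external work equals the change in potential energy: W_ext = qΔV = q(V_B − V_A).
At A: distances to the source charges are 0.0670 m, 0.830 m, 0.154 m; V_A = Σ kqᵢ/rᵢ = -1340 V.
At B: distances to the source charges are 0.554 m, 0.209 m, 0.775 m; V_B = Σ kqᵢ/rᵢ = -496 V.
ΔV = V_B − V_A = 847 V.
W_ext = qΔV = (-6.33×10⁻⁹ C)(847 V) = -5.36×10⁻⁶ J.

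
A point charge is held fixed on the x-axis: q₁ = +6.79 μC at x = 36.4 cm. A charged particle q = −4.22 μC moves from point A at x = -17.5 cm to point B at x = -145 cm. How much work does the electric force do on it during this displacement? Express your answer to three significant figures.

The work done by the electric force is W_field = −ΔU = −q(V_B − V_A) = q(V_A − V_B).
At A: distance to the source charge is 0.539 m; V_A = kq₁/r = 1.13×10⁵ V.
At B: distance to the source charge is 1.81 m; V_B = kq₁/r = 3.37×10⁴ V.
ΔV = V_B − V_A = -7.96×10⁴ V.
W_field = −qΔV = −(-4.22×10⁻⁶ C)(-7.96×10⁴ V) = -0.336 J.

-0.336 J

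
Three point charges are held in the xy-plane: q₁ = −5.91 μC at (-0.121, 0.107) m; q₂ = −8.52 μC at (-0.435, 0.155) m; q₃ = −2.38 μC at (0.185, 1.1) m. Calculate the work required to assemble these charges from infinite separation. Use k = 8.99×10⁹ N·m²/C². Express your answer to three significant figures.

1.71 J

The assembly work is the sum of pairwise potential energies, U = Σ_{i<j} kqᵢqⱼ/rᵢⱼ.
Pair separations: r₁₂ = 0.318 m, r₁₃ = 1.04 m, r₂₃ = 1.13 m.
U = (1.43) + (0.122) + (0.161) = 1.71 J.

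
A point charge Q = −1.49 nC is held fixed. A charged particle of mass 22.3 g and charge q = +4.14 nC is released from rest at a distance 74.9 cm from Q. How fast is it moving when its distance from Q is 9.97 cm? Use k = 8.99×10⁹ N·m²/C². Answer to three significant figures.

Only the electrostatic force acts, so mechanical energy is conserved: ½mv² = U₁ − U₂ = kQq(1/r₁ − 1/r₂).
U₁ − U₂ = (8.99×10⁹ N·m²/C²)(-1.49×10⁻⁹ C)(4.14×10⁻⁹ C)(1/0.749 − 1/0.0997) = 4.82×10⁻⁷ J.
v = √(2·4.82×10⁻⁷/0.0223) = 6.58×10⁻³ m/s.

6.58×10⁻³ m/s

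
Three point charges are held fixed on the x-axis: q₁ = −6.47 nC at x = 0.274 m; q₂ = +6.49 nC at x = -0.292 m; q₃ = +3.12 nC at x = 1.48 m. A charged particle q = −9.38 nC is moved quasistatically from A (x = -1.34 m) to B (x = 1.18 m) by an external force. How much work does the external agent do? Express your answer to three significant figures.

-3.69×10⁻⁷ J

For quasistatic motion the external work equals the change in potential energy: W_ext = qΔV = q(V_B − V_A).
At A: distances to the source charges are 1.61 m, 1.05 m, 2.82 m; V_A = Σ kqᵢ/rᵢ = 29.6 V.
At B: distances to the source charges are 0.906 m, 1.47 m, 0.300 m; V_B = Σ kqᵢ/rᵢ = 68.9 V.
ΔV = V_B − V_A = 39.4 V.
W_ext = qΔV = (-9.38×10⁻⁹ C)(39.4 V) = -3.69×10⁻⁷ J.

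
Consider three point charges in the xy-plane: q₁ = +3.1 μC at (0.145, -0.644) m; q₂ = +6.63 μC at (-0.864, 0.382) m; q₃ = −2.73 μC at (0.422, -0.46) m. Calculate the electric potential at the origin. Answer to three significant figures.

6.60×10⁴ V

The total potential is the scalar sum of each charge's contribution, V = Σ kqᵢ/rᵢ.
Distances from the field point to each charge: r₁ = 0.660 m, r₂ = 0.945 m, r₃ = 0.624 m.
V = k[(3.10×10⁻⁶)/(0.660) + (6.63×10⁻⁶)/(0.945) + (-2.73×10⁻⁶)/(0.624)] = 6.60×10⁴ V.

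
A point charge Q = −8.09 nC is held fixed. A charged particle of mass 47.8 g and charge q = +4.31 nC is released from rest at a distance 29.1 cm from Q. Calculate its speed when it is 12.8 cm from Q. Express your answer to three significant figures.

7.58×10⁻³ m/s

Only the electrostatic force acts, so mechanical energy is conserved: ½mv² = U₁ − U₂ = kQq(1/r₁ − 1/r₂).
U₁ − U₂ = (8.99×10⁹ N·m²/C²)(-8.09×10⁻⁹ C)(4.31×10⁻⁹ C)(1/0.291 − 1/0.128) = 1.37×10⁻⁶ J.
v = √(2·1.37×10⁻⁶/0.0478) = 7.58×10⁻³ m/s.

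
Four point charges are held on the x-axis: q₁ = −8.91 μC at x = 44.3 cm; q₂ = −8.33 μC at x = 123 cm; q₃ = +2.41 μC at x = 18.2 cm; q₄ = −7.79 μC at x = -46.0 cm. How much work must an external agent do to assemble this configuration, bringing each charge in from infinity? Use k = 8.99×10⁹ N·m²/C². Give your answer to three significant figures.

0.709 J

The work to assemble the configuration equals its total potential energy, U = Σ kqᵢqⱼ/rᵢⱼ over all pairs.
Pair separations: r₁₂ = 0.787 m, r₁₃ = 0.261 m, r₁₄ = 0.903 m, r₂₃ = 1.05 m, r₂₄ = 1.69 m, r₃₄ = 0.642 m.
Summing all 6 pair terms gives U = 0.709 J.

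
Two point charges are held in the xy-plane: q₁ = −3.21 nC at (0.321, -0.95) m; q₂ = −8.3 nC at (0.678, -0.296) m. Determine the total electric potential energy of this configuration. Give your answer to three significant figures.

The assembly work is the sum of pairwise potential energies, U = Σ_{i<j} kqᵢqⱼ/rᵢⱼ.
Pair separations: r₁₂ = 0.745 m.
U = (3.21×10⁻⁷) = 3.21×10⁻⁷ J.

3.21×10⁻⁷ J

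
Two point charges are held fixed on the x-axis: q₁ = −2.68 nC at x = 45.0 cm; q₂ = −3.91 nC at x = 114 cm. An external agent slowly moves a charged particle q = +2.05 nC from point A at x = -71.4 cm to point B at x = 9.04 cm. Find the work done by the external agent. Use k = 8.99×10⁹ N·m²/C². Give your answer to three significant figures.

For quasistatic motion the external work equals the change in potential energy: W_ext = qΔV = q(V_B − V_A).
At A: distances to the source charges are 1.16 m, 1.85 m; V_A = Σ kqᵢ/rᵢ = -39.7 V.
At B: distances to the source charges are 0.360 m, 1.05 m; V_B = Σ kqᵢ/rᵢ = -100 V.
ΔV = V_B − V_A = -60.8 V.
W_ext = qΔV = (2.05×10⁻⁹ C)(-60.8 V) = -1.25×10⁻⁷ J.

-1.25×10⁻⁷ J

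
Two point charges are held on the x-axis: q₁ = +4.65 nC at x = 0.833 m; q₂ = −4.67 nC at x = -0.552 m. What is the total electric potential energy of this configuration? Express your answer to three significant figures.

-1.41×10⁻⁷ J

The assembly work is the sum of pairwise potential energies, U = Σ_{i<j} kqᵢqⱼ/rᵢⱼ.
Pair separations: r₁₂ = 1.39 m.
U = (-1.41×10⁻⁷) = -1.41×10⁻⁷ J.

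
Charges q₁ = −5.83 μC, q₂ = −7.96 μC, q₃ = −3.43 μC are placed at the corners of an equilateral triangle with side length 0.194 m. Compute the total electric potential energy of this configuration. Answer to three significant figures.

The work to assemble the configuration equals its total potential energy, U = Σ kqᵢqⱼ/rᵢⱼ over all pairs.
All three pair separations equal the side length, 0.194 m.
U = (2.15) + (0.927) + (1.27) = 4.34 J.

4.34 J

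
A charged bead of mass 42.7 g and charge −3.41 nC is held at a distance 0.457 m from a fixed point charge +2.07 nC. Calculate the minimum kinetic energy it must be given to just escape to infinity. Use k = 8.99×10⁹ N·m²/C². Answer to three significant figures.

1.39×10⁻⁷ J

To just escape, total mechanical energy must reach zero at infinity: ½mv²_min + U = 0, so ½mv²_min = −U = |kQq|/r.
|U| = |kQq|/r = (8.99×10⁹ N·m²/C²)(2.07×10⁻⁹)(3.41×10⁻⁹)/(0.457) = 1.39×10⁻⁷ J.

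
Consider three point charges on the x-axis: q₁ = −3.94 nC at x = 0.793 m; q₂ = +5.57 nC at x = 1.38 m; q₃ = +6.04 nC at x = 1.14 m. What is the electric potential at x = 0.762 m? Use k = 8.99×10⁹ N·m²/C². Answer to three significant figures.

-918 V

The total potential is the scalar sum of each charge's contribution, V = Σ kqᵢ/rᵢ.
Distances from the field point to each charge: r₁ = 0.0310 m, r₂ = 0.618 m, r₃ = 0.378 m.
V = k[(-3.94×10⁻⁹)/(0.0310) + (5.57×10⁻⁹)/(0.618) + (6.04×10⁻⁹)/(0.378)] = -918 V.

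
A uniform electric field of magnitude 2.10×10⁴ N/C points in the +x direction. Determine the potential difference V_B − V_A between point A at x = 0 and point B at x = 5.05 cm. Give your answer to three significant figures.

-1060 V

In a uniform field, potential decreases in the direction of E: V_B − V_A = −E·Δx.
V_B − V_A = −(2.10×10⁴ V/m)(0.0505 m) = -1060 V.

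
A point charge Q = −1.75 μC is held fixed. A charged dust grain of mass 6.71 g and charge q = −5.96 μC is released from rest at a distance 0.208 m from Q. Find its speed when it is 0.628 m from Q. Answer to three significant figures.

9.48 m/s

Only the electrostatic force acts, so mechanical energy is conserved: ½mv² = U₁ − U₂ = kQq(1/r₁ − 1/r₂).
U₁ − U₂ = (8.99×10⁹ N·m²/C²)(-1.75×10⁻⁶ C)(-5.96×10⁻⁶ C)(1/0.208 − 1/0.628) = 0.301 J.
v = √(2·0.301/6.71×10⁻³) = 9.48 m/s.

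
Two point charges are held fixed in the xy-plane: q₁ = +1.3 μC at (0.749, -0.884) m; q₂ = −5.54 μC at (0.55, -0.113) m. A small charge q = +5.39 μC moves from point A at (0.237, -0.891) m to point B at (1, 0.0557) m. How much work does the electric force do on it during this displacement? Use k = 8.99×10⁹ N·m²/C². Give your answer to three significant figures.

The work done by the electric force is W_field = −ΔU = −q(V_B − V_A) = q(V_A − V_B).
At A: distances to the source charges are 0.512 m, 0.839 m; V_A = Σ kqᵢ/rᵢ = -3.66×10⁴ V.
At B: distances to the source charges are 0.973 m, 0.481 m; V_B = Σ kqᵢ/rᵢ = -9.16×10⁴ V.
ΔV = V_B − V_A = -5.51×10⁴ V.
W_field = −qΔV = −(5.39×10⁻⁶ C)(-5.51×10⁴ V) = 0.297 J.

0.297 J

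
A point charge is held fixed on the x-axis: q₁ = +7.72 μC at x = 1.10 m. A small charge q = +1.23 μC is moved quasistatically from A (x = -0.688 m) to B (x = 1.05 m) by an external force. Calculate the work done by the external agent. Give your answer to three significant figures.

1.66 J

For quasistatic motion the external work equals the change in potential energy: W_ext = qΔV = q(V_B − V_A).
At A: distance to the source charge is 1.79 m; V_A = kq₁/r = 3.88×10⁴ V.
At B: distance to the source charge is 0.0500 m; V_B = kq₁/r = 1.39×10⁶ V.
ΔV = V_B − V_A = 1.35×10⁶ V.
W_ext = qΔV = (1.23×10⁻⁶ C)(1.35×10⁶ V) = 1.66 J.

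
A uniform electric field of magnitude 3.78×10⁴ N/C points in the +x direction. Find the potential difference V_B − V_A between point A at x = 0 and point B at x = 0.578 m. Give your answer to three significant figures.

-2.18×10⁴ V

In a uniform field, potential decreases in the direction of E: V_B − V_A = −E·Δx.
V_B − V_A = −(3.78×10⁴ V/m)(0.578 m) = -2.18×10⁴ V.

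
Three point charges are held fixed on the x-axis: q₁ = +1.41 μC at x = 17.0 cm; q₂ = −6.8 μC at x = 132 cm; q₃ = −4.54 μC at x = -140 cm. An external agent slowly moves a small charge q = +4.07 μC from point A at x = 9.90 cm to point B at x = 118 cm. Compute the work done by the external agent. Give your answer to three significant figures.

For quasistatic motion the external work equals the change in potential energy: W_ext = qΔV = q(V_B − V_A).
At A: distances to the source charges are 0.0710 m, 1.22 m, 1.50 m; V_A = Σ kqᵢ/rᵢ = 1.01×10⁵ V.
At B: distances to the source charges are 1.01 m, 0.140 m, 2.58 m; V_B = Σ kqᵢ/rᵢ = -4.40×10⁵ V.
ΔV = V_B − V_A = -5.41×10⁵ V.
W_ext = qΔV = (4.07×10⁻⁶ C)(-5.41×10⁵ V) = -2.20 J.

-2.20 J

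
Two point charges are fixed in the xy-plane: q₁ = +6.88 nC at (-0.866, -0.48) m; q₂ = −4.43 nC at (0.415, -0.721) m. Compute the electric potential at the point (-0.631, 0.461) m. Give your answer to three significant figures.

38.5 V

The total potential is the scalar sum of each charge's contribution, V = Σ kqᵢ/rᵢ.
Distances from the field point to each charge: r₁ = 0.970 m, r₂ = 1.58 m.
V = k[(6.88×10⁻⁹)/(0.970) + (-4.43×10⁻⁹)/(1.58)] = 38.5 V.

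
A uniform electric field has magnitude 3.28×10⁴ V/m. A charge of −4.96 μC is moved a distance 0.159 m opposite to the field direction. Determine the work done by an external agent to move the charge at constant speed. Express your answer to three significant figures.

-0.0259 J

The potential change for a displacement 0.159 m opposite to the field direction is ΔV = +Ed = 5220 V.
W_ext = qΔV = -0.0259 J.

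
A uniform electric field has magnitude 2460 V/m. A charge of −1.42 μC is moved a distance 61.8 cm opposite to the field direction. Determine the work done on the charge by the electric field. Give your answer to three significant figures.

The potential change for a displacement 61.8 cm opposite to the field direction is ΔV = +Ed = 1520 V.
W_field = −qΔV = 2.16×10⁻³ J.

2.16×10⁻³ J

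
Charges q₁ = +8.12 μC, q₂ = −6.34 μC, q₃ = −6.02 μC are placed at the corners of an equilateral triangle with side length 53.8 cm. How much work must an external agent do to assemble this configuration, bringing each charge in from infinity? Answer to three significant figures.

The assembly work is the sum of pairwise potential energies, U = Σ_{i<j} kqᵢqⱼ/rᵢⱼ.
All three pair separations equal the side length, 0.538 m.
U = (-0.860) + (-0.817) + (0.638) = -1.04 J.

-1.04 J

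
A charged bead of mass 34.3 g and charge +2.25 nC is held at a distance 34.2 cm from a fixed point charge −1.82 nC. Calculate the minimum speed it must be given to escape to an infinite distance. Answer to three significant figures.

2.51×10⁻³ m/s

To just escape, total mechanical energy must reach zero at infinity: ½mv²_min + U = 0, so ½mv²_min = −U = |kQq|/r.
|U| = |kQq|/r = (8.99×10⁹ N·m²/C²)(1.82×10⁻⁹)(2.25×10⁻⁹)/(0.342) = 1.08×10⁻⁷ J.
v_min = √(2|U|/m) = √(2·1.08×10⁻⁷/0.0343) = 2.51×10⁻³ m/s.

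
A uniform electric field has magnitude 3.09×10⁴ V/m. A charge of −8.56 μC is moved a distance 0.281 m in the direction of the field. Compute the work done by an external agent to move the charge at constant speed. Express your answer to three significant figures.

The potential change for a displacement 0.281 m in the direction of the field is ΔV = −Ed = -8680 V.
W_ext = qΔV = 0.0743 J.

0.0743 J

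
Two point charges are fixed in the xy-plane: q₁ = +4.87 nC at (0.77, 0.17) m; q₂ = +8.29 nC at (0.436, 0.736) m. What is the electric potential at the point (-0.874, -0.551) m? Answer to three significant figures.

65.0 V

Electric potential is a scalar, so the contributions from each charge add algebraically: V = Σ kqᵢ/rᵢ.
Distances from the field point to each charge: r₁ = 1.80 m, r₂ = 1.84 m.
V = k[(4.87×10⁻⁹)/(1.80) + (8.29×10⁻⁹)/(1.84)] = 65.0 V.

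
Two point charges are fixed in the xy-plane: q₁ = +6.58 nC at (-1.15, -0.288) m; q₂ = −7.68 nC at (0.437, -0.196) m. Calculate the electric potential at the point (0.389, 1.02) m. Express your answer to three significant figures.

Electric potential is a scalar, so the contributions from each charge add algebraically: V = Σ kqᵢ/rᵢ.
Distances from the field point to each charge: r₁ = 2.02 m, r₂ = 1.22 m.
V = k[(6.58×10⁻⁹)/(2.02) + (-7.68×10⁻⁹)/(1.22)] = -27.4 V.

-27.4 V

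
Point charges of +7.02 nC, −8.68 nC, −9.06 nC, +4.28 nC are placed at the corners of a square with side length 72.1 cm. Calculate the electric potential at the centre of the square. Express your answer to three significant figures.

Electric potential is a scalar, so the contributions from each charge add algebraically: V = Σ kqᵢ/rᵢ.
The distance from each corner to the centre is a√2/2 = 0.510 m.
V = k[(7.02×10⁻⁹)/(0.510) + (-8.68×10⁻⁹)/(0.510) + (-9.06×10⁻⁹)/(0.510) + (4.28×10⁻⁹)/(0.510)] = -114 V.

-114 V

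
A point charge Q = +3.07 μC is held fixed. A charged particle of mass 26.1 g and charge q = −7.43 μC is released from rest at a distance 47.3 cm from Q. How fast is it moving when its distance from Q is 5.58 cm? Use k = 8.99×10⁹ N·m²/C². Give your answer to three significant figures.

Only the electrostatic force acts, so mechanical energy is conserved: ½mv² = U₁ − U₂ = kQq(1/r₁ − 1/r₂).
U₁ − U₂ = (8.99×10⁹ N·m²/C²)(3.07×10⁻⁶ C)(-7.43×10⁻⁶ C)(1/0.473 − 1/0.0558) = 3.24 J.
v = √(2·3.24/0.0261) = 15.8 m/s.

15.8 m/s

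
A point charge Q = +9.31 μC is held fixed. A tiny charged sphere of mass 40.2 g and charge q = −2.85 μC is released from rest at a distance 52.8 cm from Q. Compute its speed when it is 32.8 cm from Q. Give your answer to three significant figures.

Only the electrostatic force acts, so mechanical energy is conserved: ½mv² = U₁ − U₂ = kQq(1/r₁ − 1/r₂).
U₁ − U₂ = (8.99×10⁹ N·m²/C²)(9.31×10⁻⁶ C)(-2.85×10⁻⁶ C)(1/0.528 − 1/0.328) = 0.275 J.
v = √(2·0.275/0.0402) = 3.70 m/s.

3.70 m/s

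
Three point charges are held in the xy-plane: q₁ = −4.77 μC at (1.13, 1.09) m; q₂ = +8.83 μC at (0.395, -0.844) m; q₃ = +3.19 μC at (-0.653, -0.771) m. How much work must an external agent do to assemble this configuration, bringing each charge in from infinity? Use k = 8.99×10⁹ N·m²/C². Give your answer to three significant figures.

The work to assemble the configuration equals its total potential energy, U = Σ kqᵢqⱼ/rᵢⱼ over all pairs.
Pair separations: r₁₂ = 2.07 m, r₁₃ = 2.58 m, r₂₃ = 1.05 m.
U = (-0.183) + (-0.0531) + (0.241) = 4.95×10⁻³ J.

4.95×10⁻³ J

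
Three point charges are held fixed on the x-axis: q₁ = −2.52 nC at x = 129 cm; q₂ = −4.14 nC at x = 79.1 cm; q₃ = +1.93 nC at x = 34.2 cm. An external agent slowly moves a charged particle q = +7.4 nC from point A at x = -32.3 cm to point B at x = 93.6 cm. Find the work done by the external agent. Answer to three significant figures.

-2.00×10⁻⁶ J

For quasistatic motion the external work equals the change in potential energy: W_ext = qΔV = q(V_B − V_A).
At A: distances to the source charges are 1.61 m, 1.11 m, 0.665 m; V_A = Σ kqᵢ/rᵢ = -21.4 V.
At B: distances to the source charges are 0.354 m, 0.145 m, 0.594 m; V_B = Σ kqᵢ/rᵢ = -291 V.
ΔV = V_B − V_A = -270 V.
W_ext = qΔV = (7.40×10⁻⁹ C)(-270 V) = -2.00×10⁻⁶ J.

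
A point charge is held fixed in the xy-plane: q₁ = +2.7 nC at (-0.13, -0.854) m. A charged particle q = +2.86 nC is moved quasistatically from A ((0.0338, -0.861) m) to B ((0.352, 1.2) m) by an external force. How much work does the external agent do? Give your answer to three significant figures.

For quasistatic motion the external work equals the change in potential energy: W_ext = qΔV = q(V_B − V_A).
At A: distance to the source charge is 0.164 m; V_A = kq₁/r = 148 V.
At B: distance to the source charge is 2.11 m; V_B = kq₁/r = 11.5 V.
ΔV = V_B − V_A = -137 V.
W_ext = qΔV = (2.86×10⁻⁹ C)(-137 V) = -3.91×10⁻⁷ J.

-3.91×10⁻⁷ J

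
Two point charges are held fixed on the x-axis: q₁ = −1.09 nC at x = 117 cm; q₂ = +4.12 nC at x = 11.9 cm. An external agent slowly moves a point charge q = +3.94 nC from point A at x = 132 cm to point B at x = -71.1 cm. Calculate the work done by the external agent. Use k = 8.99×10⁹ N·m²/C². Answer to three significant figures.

2.91×10⁻⁷ J

For quasistatic motion the external work equals the change in potential energy: W_ext = qΔV = q(V_B − V_A).
At A: distances to the source charges are 0.150 m, 1.20 m; V_A = Σ kqᵢ/rᵢ = -34.5 V.
At B: distances to the source charges are 1.88 m, 0.830 m; V_B = Σ kqᵢ/rᵢ = 39.4 V.
ΔV = V_B − V_A = 73.9 V.
W_ext = qΔV = (3.94×10⁻⁹ C)(73.9 V) = 2.91×10⁻⁷ J.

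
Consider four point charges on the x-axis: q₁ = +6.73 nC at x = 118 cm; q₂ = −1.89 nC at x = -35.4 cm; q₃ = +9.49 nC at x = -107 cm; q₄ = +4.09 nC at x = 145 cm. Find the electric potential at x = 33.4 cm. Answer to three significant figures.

The total potential is the scalar sum of each charge's contribution, V = Σ kqᵢ/rᵢ.
Distances from the field point to each charge: r₁ = 0.846 m, r₂ = 0.688 m, r₃ = 1.40 m, r₄ = 1.12 m.
V = k[(6.73×10⁻⁹)/(0.846) + (-1.89×10⁻⁹)/(0.688) + (9.49×10⁻⁹)/(1.40) + (4.09×10⁻⁹)/(1.12)] = 141 V.

141 V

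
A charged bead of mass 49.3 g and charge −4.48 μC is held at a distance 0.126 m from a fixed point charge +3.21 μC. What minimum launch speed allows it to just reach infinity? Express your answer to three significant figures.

To just escape, total mechanical energy must reach zero at infinity: ½mv²_min + U = 0, so ½mv²_min = −U = |kQq|/r.
|U| = |kQq|/r = (8.99×10⁹ N·m²/C²)(3.21×10⁻⁶)(4.48×10⁻⁶)/(0.126) = 1.03 J.
v_min = √(2|U|/m) = √(2·1.03/0.0493) = 6.45 m/s.

6.45 m/s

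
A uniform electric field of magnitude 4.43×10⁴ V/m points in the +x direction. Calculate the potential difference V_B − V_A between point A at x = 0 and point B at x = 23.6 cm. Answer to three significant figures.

-1.05×10⁴ V

In a uniform field, potential decreases in the direction of E: V_B − V_A = −E·Δx.
V_B − V_A = −(4.43×10⁴ V/m)(0.236 m) = -1.05×10⁴ V.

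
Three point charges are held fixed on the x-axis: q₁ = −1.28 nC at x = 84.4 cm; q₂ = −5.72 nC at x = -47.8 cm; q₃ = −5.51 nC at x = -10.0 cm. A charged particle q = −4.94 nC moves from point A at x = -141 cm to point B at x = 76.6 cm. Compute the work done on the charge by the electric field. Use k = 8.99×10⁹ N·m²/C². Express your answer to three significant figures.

-7.31×10⁻⁷ J

The work done by the electric force is W_field = −ΔU = −q(V_B − V_A) = q(V_A − V_B).
At A: distances to the source charges are 2.25 m, 0.932 m, 1.31 m; V_A = Σ kqᵢ/rᵢ = -98.1 V.
At B: distances to the source charges are 0.0780 m, 1.24 m, 0.866 m; V_B = Σ kqᵢ/rᵢ = -246 V.
ΔV = V_B − V_A = -148 V.
W_field = −qΔV = −(-4.94×10⁻⁹ C)(-148 V) = -7.31×10⁻⁷ J.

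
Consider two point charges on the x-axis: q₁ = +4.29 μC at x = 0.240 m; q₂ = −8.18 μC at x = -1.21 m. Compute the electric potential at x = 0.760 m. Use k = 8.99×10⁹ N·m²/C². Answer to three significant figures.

Electric potential is a scalar, so the contributions from each charge add algebraically: V = Σ kqᵢ/rᵢ.
Distances from the field point to each charge: r₁ = 0.520 m, r₂ = 1.97 m.
V = k[(4.29×10⁻⁶)/(0.520) + (-8.18×10⁻⁶)/(1.97)] = 3.68×10⁴ V.

3.68×10⁴ V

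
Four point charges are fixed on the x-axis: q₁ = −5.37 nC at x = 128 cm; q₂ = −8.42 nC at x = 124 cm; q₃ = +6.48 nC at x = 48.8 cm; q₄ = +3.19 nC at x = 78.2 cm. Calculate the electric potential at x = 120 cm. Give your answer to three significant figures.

-2350 V

The total potential is the scalar sum of each charge's contribution, V = Σ kqᵢ/rᵢ.
Distances from the field point to each charge: r₁ = 0.0800 m, r₂ = 0.0400 m, r₃ = 0.712 m, r₄ = 0.418 m.
V = k[(-5.37×10⁻⁹)/(0.0800) + (-8.42×10⁻⁹)/(0.0400) + (6.48×10⁻⁹)/(0.712) + (3.19×10⁻⁹)/(0.418)] = -2350 V.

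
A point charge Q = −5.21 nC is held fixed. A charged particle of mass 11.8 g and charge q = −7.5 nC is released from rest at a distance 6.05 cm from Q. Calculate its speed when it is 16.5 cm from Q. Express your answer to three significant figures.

Only the electrostatic force acts, so mechanical energy is conserved: ½mv² = U₁ − U₂ = kQq(1/r₁ − 1/r₂).
U₁ − U₂ = (8.99×10⁹ N·m²/C²)(-5.21×10⁻⁹ C)(-7.50×10⁻⁹ C)(1/0.0605 − 1/0.165) = 3.68×10⁻⁶ J.
v = √(2·3.68×10⁻⁶/0.0118) = 0.0250 m/s.

0.0250 m/s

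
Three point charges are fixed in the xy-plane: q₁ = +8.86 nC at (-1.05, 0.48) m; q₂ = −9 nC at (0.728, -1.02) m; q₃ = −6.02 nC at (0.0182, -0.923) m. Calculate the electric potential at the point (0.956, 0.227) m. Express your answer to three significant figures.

The total potential is the scalar sum of each charge's contribution, V = Σ kqᵢ/rᵢ.
Distances from the field point to each charge: r₁ = 2.02 m, r₂ = 1.27 m, r₃ = 1.48 m.
V = k[(8.86×10⁻⁹)/(2.02) + (-9.00×10⁻⁹)/(1.27) + (-6.02×10⁻⁹)/(1.48)] = -60.9 V.

-60.9 V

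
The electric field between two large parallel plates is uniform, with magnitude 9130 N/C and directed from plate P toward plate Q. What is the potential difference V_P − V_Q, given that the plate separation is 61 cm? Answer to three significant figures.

5570 V

In a uniform field, potential decreases in the direction of E: ΔV = −E·d for a displacement d parallel to E.
Going from Q to P is a displacement of 61 cm opposite to the field, so V_P − V_Q = +Ed = 5570 V.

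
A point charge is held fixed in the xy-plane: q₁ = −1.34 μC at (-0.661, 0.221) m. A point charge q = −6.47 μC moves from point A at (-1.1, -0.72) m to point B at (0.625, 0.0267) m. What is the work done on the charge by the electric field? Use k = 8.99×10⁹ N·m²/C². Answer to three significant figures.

The work done by the electric force is W_field = −ΔU = −q(V_B − V_A) = q(V_A − V_B).
At A: distance to the source charge is 1.04 m; V_A = kq₁/r = -1.16×10⁴ V.
At B: distance to the source charge is 1.30 m; V_B = kq₁/r = -9260 V.
ΔV = V_B − V_A = 2340 V.
W_field = −qΔV = −(-6.47×10⁻⁶ C)(2340 V) = 0.0151 J.

0.0151 J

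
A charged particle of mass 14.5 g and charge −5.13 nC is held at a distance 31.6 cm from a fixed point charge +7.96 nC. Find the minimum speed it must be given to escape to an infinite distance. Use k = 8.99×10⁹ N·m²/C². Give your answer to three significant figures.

0.0127 m/s

To just escape, total mechanical energy must reach zero at infinity: ½mv²_min + U = 0, so ½mv²_min = −U = |kQq|/r.
|U| = |kQq|/r = (8.99×10⁹ N·m²/C²)(7.96×10⁻⁹)(5.13×10⁻⁹)/(0.316) = 1.16×10⁻⁶ J.
v_min = √(2|U|/m) = √(2·1.16×10⁻⁶/0.0145) = 0.0127 m/s.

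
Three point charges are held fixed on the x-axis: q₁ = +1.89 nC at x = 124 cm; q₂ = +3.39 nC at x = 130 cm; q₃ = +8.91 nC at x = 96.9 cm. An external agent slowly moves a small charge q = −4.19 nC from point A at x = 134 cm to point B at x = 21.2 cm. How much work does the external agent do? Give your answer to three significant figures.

For quasistatic motion the external work equals the change in potential energy: W_ext = qΔV = q(V_B − V_A).
At A: distances to the source charges are 0.100 m, 0.0400 m, 0.371 m; V_A = Σ kqᵢ/rᵢ = 1150 V.
At B: distances to the source charges are 1.03 m, 1.09 m, 0.757 m; V_B = Σ kqᵢ/rᵢ = 150 V.
ΔV = V_B − V_A = -997 V.
W_ext = qΔV = (-4.19×10⁻⁹ C)(-997 V) = 4.18×10⁻⁶ J.

4.18×10⁻⁶ J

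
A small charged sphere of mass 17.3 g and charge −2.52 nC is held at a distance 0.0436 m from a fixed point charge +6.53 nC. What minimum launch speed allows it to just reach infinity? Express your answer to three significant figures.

0.0198 m/s

To just escape, total mechanical energy must reach zero at infinity: ½mv²_min + U = 0, so ½mv²_min = −U = |kQq|/r.
|U| = |kQq|/r = (8.99×10⁹ N·m²/C²)(6.53×10⁻⁹)(2.52×10⁻⁹)/(0.0436) = 3.39×10⁻⁶ J.
v_min = √(2|U|/m) = √(2·3.39×10⁻⁶/0.0173) = 0.0198 m/s.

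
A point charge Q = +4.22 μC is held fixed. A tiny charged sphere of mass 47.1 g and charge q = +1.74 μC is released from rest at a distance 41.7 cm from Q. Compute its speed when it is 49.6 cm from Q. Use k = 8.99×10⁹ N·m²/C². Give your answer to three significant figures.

1.03 m/s

Only the electrostatic force acts, so mechanical energy is conserved: ½mv² = U₁ − U₂ = kQq(1/r₁ − 1/r₂).
U₁ − U₂ = (8.99×10⁹ N·m²/C²)(4.22×10⁻⁶ C)(1.74×10⁻⁶ C)(1/0.417 − 1/0.496) = 0.0252 J.
v = √(2·0.0252/0.0471) = 1.03 m/s.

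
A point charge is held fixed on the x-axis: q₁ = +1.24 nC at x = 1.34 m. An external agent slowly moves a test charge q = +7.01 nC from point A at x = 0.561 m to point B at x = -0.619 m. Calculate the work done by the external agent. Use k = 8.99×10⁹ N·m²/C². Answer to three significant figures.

-6.04×10⁻⁸ J

For quasistatic motion the external work equals the change in potential energy: W_ext = qΔV = q(V_B − V_A).
At A: distance to the source charge is 0.779 m; V_A = kq₁/r = 14.3 V.
At B: distance to the source charge is 1.96 m; V_B = kq₁/r = 5.69 V.
ΔV = V_B − V_A = -8.62 V.
W_ext = qΔV = (7.01×10⁻⁹ C)(-8.62 V) = -6.04×10⁻⁸ J.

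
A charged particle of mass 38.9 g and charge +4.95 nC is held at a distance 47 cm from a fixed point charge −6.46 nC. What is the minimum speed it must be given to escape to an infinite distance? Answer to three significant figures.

5.61×10⁻³ m/s

To just escape, total mechanical energy must reach zero at infinity: ½mv²_min + U = 0, so ½mv²_min = −U = |kQq|/r.
|U| = |kQq|/r = (8.99×10⁹ N·m²/C²)(6.46×10⁻⁹)(4.95×10⁻⁹)/(0.470) = 6.12×10⁻⁷ J.
v_min = √(2|U|/m) = √(2·6.12×10⁻⁷/0.0389) = 5.61×10⁻³ m/s.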